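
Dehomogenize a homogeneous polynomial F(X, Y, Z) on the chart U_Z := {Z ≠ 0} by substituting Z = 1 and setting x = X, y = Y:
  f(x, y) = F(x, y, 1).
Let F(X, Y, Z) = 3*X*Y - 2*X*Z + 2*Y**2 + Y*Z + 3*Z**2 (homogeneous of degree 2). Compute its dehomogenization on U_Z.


f(x, y) = 3*x*y - 2*x + 2*y**2 + y + 3

On U_Z we set Z = 1. Each monomial c·X^i·Y^j·Z^k in F becomes c·x^i·y^j·1^k = c·x^i·y^j.
Substituting Z = 1: F(X, Y, 1) = 3*x*y - 2*x + 2*y**2 + y + 3.
Note: deg(f) ≤ deg(F) = 2; strict inequality happens when F is divisible by Z (lost terms).


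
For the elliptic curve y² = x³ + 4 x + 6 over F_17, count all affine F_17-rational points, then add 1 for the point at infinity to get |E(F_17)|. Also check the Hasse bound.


Affine points = {(4, 1), (4, 16), (5, 7), (5, 10), (6, 5), (6, 12), (10, 3), (10, 14), (11, 2), (11, 15), (14, 1), (14, 16), (16, 1), (16, 16)}; affine count = 14; |E(F_17)| = 15.

Discriminant check: Δ ∝ 4a³ + 27b² = 4·4³ + 27·6² = 4·64 + 27·36 ≡ 4 (mod 17). Nonzero ⇒ E is nonsingular.
For each x ∈ F_17, compute rhs = x³ + 4·x + 6 mod 17, then count y ∈ F_17 with y² ≡ rhs.
  x = 0: rhs = 6, matching y values: none (0 points).
  x = 1: rhs = 11, matching y values: none (0 points).
  x = 2: rhs = 5, matching y values: none (0 points).
  x = 3: rhs = 11, matching y values: none (0 points).
  x = 4: rhs = 1, matching y values: 1, 16 (2 points).
  x = 5: rhs = 15, matching y values: 7, 10 (2 points).
  x = 6: rhs = 8, matching y values: 5, 12 (2 points).
  x = 7: rhs = 3, matching y values: none (0 points).
  x = 8: rhs = 6, matching y values: none (0 points).
  x = 9: rhs = 6, matching y values: none (0 points).
  x = 10: rhs = 9, matching y values: 3, 14 (2 points).
  x = 11: rhs = 4, matching y values: 2, 15 (2 points).
  x = 12: rhs = 14, matching y values: none (0 points).
  x = 13: rhs = 11, matching y values: none (0 points).
  x = 14: rhs = 1, matching y values: 1, 16 (2 points).
  x = 15: rhs = 7, matching y values: none (0 points).
  x = 16: rhs = 1, matching y values: 1, 16 (2 points).
Total affine count: 14.
Full point count |E(F_17)| = 14 + 1 = 15.
Hasse bound: |15 − (17+1)| = |-3| = 3 ≤ 2√17 ≈ 8.2462 ✓.


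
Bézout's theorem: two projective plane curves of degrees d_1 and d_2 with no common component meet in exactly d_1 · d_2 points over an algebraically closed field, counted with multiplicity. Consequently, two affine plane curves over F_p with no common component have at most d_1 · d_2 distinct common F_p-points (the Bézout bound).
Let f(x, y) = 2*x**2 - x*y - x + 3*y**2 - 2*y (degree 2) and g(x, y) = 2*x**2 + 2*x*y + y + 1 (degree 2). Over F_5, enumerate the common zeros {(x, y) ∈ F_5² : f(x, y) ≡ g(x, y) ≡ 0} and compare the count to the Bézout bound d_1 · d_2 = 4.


Common zeros: {(0, 4)}; count = 1; Bézout bound = 4.

deg(f) = 2, deg(g) = 2, so Bézout bound = 4.
Scan x ∈ F_5. For each x, list the y ∈ F_5 with f(x, y) ≡ 0 and those with g(x, y) ≡ 0 (mod 5); the common zeros in that column are the intersection.
  x = 0: f ≡ 0 at y ∈ {0, 4}; g ≡ 0 at y ∈ {4}; common: {4}.
  x = 1: f ≡ 0 at y ∈ ∅; g ≡ 0 at y ∈ {4}; common: ∅.
  x = 2: f ≡ 0 at y ∈ {1, 2}; g ≡ 0 at y ∈ ∅; common: ∅.
  x = 3: f ≡ 0 at y ∈ {0}; g ≡ 0 at y ∈ {3}; common: ∅.
  x = 4: f ≡ 0 at y ∈ {1}; g ≡ 0 at y ∈ {3}; common: ∅.
Collecting: common zeros = {(0, 4)}, so the count is 1.
Comparison with the Bézout bound: 1 ≤ 4 = deg(f)·deg(g), as expected for curves with no common component (the affine F_5-count falls short of the bound because intersections may lie at infinity, over extension fields, or carry multiplicity).


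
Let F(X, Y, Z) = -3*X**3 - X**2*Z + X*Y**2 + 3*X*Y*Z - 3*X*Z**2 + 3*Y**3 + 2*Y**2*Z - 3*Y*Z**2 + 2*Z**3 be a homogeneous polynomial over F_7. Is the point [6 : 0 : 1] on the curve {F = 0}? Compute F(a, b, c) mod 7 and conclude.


F(6,0,1) ≡ 0 (mod 7); P is on the curve.

Evaluate F(6, 0, 1) term-by-term (mod 7).
  -3*X**3 ↦ -3·216·1·1 = -648
  -X**2*Z ↦ -1·36·1·1 = -36
  X*Y**2 ↦ 1·6·0·1 = 0
  3*X*Y*Z ↦ 3·6·0·1 = 0
  -3*X*Z**2 ↦ -3·6·1·1 = -18
  3*Y**3 ↦ 3·1·0·1 = 0
  2*Y**2*Z ↦ 2·1·0·1 = 0
  -3*Y*Z**2 ↦ -3·1·0·1 = 0
  2*Z**3 ↦ 2·1·1·1 = 2
Sum: F(6, 0, 1) = (-648) + (-36) + (0) + (0) + (-18) + (0) + (0) + (0) + (2) = -700.
Reducing mod 7: -700 ≡ 0 (mod 7).
Since F(a, b, c) ≡ 0 (mod 7), P lies on the curve.


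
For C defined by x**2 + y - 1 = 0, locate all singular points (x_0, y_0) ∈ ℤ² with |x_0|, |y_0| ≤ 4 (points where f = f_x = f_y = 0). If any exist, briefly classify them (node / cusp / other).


No singular points in the scanned grid; C is smooth there.

Compute partial derivatives:
  f_x = 2*x.
  f_y = 1.
f_y = 1 is a nonzero constant, so f_y never vanishes: no point (x, y) can satisfy f = f_x = f_y = 0. In particular no (x, y) ∈ {−4, ..., 4}² is singular; the curve is smooth.


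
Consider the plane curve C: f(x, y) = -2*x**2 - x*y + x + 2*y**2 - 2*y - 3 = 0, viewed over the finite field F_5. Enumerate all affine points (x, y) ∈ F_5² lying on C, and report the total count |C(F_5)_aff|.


Affine F_5-points: {(1, 1), (1, 3), (3, 2), (3, 3), (4, 1), (4, 2)}; count = 6.

For each of the 25 pairs (x, y) ∈ F_5², evaluate f(x, y) mod 5. Record the zeros.
  x = 0: [0↦2, 1↦2, 2↦1, 3↦4, 4↦1]  zeros at y ∈ ∅
  x = 1: [0↦1, 1↦0, 2↦3, 3↦0, 4↦1]  zeros at y ∈ {1, 3}
  x = 2: [0↦1, 1↦4, 2↦1, 3↦2, 4↦2]  zeros at y ∈ ∅
  x = 3: [0↦2, 1↦4, 2↦0, 3↦0, 4↦4]  zeros at y ∈ {2, 3}
  x = 4: [0↦4, 1↦0, 2↦0, 3↦4, 4↦2]  zeros at y ∈ {1, 2}
Collecting zeros: affine points = {(1, 1), (1, 3), (3, 2), (3, 3), (4, 1), (4, 2)}.
Total count |C(F_5)_aff| = 6.


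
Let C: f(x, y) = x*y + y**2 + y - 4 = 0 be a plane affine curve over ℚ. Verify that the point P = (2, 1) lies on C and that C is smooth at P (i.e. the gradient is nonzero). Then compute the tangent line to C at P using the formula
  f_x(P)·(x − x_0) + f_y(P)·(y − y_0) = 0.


Tangent line at P: x + 5*y - 7 = 0.

Step 1: f(2, 1) = 0, so P lies on C.
Step 2: partial derivatives
  f_x(x, y) = y, f_y(x, y) = x + 2*y + 1.
  f_x(P) = 1, f_y(P) = 5 (gradient nonzero, so P is smooth).
Step 3: tangent line at P: 1·(x − 2) + 5·(y − 1) = 0.
Expanding: x + 5*y - 7 = 0.


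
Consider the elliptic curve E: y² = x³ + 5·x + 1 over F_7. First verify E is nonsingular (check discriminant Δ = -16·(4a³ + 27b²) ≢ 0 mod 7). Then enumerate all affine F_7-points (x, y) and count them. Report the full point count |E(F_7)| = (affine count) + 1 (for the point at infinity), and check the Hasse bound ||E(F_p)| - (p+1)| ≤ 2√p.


Affine points = {(0, 1), (0, 6), (1, 0), (3, 1), (3, 6), (4, 1), (4, 6), (5, 2), (5, 5), (6, 3), (6, 4)}; affine count = 11; |E(F_7)| = 12.

Discriminant check: Δ ∝ 4a³ + 27b² = 4·5³ + 27·1² = 4·125 + 27·1 ≡ 2 (mod 7). Nonzero ⇒ E is nonsingular.
For each x ∈ F_7, compute rhs = x³ + 5·x + 1 mod 7, then count y ∈ F_7 with y² ≡ rhs.
  x = 0: rhs = 1, matching y values: 1, 6 (2 points).
  x = 1: rhs = 0, matching y values: 0 (1 points).
  x = 2: rhs = 5, matching y values: none (0 points).
  x = 3: rhs = 1, matching y values: 1, 6 (2 points).
  x = 4: rhs = 1, matching y values: 1, 6 (2 points).
  x = 5: rhs = 4, matching y values: 2, 5 (2 points).
  x = 6: rhs = 2, matching y values: 3, 4 (2 points).
Total affine count: 11.
Full point count |E(F_7)| = 11 + 1 = 12.
Hasse bound: |12 − (7+1)| = |4| = 4 ≤ 2√7 ≈ 5.2915 ✓.


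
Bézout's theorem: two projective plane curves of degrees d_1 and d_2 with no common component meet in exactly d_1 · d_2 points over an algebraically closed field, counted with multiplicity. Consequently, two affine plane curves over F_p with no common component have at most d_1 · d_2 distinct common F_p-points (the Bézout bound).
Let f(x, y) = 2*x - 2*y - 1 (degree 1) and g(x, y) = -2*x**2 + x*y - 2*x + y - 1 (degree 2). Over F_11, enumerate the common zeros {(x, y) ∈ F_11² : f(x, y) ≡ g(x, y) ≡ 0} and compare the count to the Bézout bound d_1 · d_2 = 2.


Common zeros: ∅; count = 0; Bézout bound = 2.

deg(f) = 1, deg(g) = 2, so Bézout bound = 2.
Scan x ∈ F_11. For each x, list the y ∈ F_11 with f(x, y) ≡ 0 and those with g(x, y) ≡ 0 (mod 11); the common zeros in that column are the intersection.
  x = 0: f ≡ 0 at y ∈ {5}; g ≡ 0 at y ∈ {1}; common: ∅.
  x = 1: f ≡ 0 at y ∈ {6}; g ≡ 0 at y ∈ {8}; common: ∅.
  x = 2: f ≡ 0 at y ∈ {7}; g ≡ 0 at y ∈ {8}; common: ∅.
  x = 3: f ≡ 0 at y ∈ {8}; g ≡ 0 at y ∈ {9}; common: ∅.
  x = 4: f ≡ 0 at y ∈ {9}; g ≡ 0 at y ∈ {6}; common: ∅.
  x = 5: f ≡ 0 at y ∈ {10}; g ≡ 0 at y ∈ {1}; common: ∅.
  x = 6: f ≡ 0 at y ∈ {0}; g ≡ 0 at y ∈ {9}; common: ∅.
  x = 7: f ≡ 0 at y ∈ {1}; g ≡ 0 at y ∈ {10}; common: ∅.
  x = 8: f ≡ 0 at y ∈ {2}; g ≡ 0 at y ∈ {10}; common: ∅.
  x = 9: f ≡ 0 at y ∈ {3}; g ≡ 0 at y ∈ {6}; common: ∅.
  x = 10: f ≡ 0 at y ∈ {4}; g ≡ 0 at y ∈ ∅; common: ∅.
Collecting: common zeros = ∅, so the count is 0.
Comparison with the Bézout bound: 0 ≤ 2 = deg(f)·deg(g), as expected for curves with no common component (the affine F_11-count falls short of the bound because intersections may lie at infinity, over extension fields, or carry multiplicity).


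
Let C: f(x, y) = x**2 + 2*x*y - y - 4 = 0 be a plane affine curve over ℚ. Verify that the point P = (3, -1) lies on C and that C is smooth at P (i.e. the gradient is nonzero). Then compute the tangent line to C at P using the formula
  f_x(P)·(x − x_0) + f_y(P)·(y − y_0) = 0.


Tangent line at P: 4*x + 5*y - 7 = 0.

Step 1: f(3, -1) = 0, so P lies on C.
Step 2: partial derivatives
  f_x(x, y) = 2*x + 2*y, f_y(x, y) = 2*x - 1.
  f_x(P) = 4, f_y(P) = 5 (gradient nonzero, so P is smooth).
Step 3: tangent line at P: 4·(x − 3) + 5·(y − -1) = 0.
Expanding: 4*x + 5*y - 7 = 0.


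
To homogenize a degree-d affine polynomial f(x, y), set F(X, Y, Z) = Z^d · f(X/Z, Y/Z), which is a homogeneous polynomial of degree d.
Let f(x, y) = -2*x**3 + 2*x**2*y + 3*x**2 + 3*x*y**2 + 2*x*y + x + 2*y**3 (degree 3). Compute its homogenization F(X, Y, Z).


F(X, Y, Z) = -2*X**3 + 2*X**2*Y + 3*X**2*Z + 3*X*Y**2 + 2*X*Y*Z + X*Z**2 + 2*Y**3

deg(f) = 3.
Substitute x = X/Z, y = Y/Z into f, then multiply by Z^3.
  monomial -2·x^3·y^0 ↦ -2·X^3·Y^0·Z^0.
  monomial 2·x^2·y^1 ↦ 2·X^2·Y^1·Z^0.
  monomial 3·x^2·y^0 ↦ 3·X^2·Y^0·Z^1.
  monomial 3·x^1·y^2 ↦ 3·X^1·Y^2·Z^0.
  monomial 2·x^1·y^1 ↦ 2·X^1·Y^1·Z^1.
  monomial 1·x^1·y^0 ↦ 1·X^1·Y^0·Z^2.
  monomial 2·x^0·y^3 ↦ 2·X^0·Y^3·Z^0.
Collecting: F(X, Y, Z) = -2*X**3 + 2*X**2*Y + 3*X**2*Z + 3*X*Y**2 + 2*X*Y*Z + X*Z**2 + 2*Y**3.


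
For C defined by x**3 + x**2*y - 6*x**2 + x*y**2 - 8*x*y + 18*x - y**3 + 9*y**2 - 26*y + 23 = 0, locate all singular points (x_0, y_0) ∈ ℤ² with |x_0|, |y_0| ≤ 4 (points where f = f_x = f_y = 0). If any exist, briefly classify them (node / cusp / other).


Singular points: {(1, 3)}; classification: cusp.

Compute partial derivatives:
  f_x = 3*x**2 + 2*x*y - 12*x + y**2 - 8*y + 18.
  f_y = x**2 + 2*x*y - 8*x - 3*y**2 + 18*y - 26.
Scan x_0 ∈ {−4, ..., 4}. For each x_0, f_y(x_0, y) is a polynomial in y; find its integer roots y ∈ {−4, ..., 4}, then test f_x and f at those candidates.
  x = -4: f_y(-4, y) = -3*y**2 + 10*y + 22; no integer root y with |y| ≤ 4.
  x = -3: f_y(-3, y) = -3*y**2 + 12*y + 7; no integer root y with |y| ≤ 4.
  x = -2: f_y(-2, y) = -3*y**2 + 14*y - 6; no integer root y with |y| ≤ 4.
  x = -1: f_y(-1, y) = -3*y**2 + 16*y - 17; no integer root y with |y| ≤ 4.
  x = 0: f_y(0, y) = -3*y**2 + 18*y - 26; no integer root y with |y| ≤ 4.
  x = 1: f_y(1, y) = -3*y**2 + 20*y - 33; vanishes at y ∈ {3}. (1, 3): f_x = 0, f = 0 — SINGULAR.
  x = 2: f_y(2, y) = -3*y**2 + 22*y - 38; no integer root y with |y| ≤ 4.
  x = 3: f_y(3, y) = -3*y**2 + 24*y - 41; no integer root y with |y| ≤ 4.
  x = 4: f_y(4, y) = -3*y**2 + 26*y - 42; no integer root y with |y| ≤ 4.
Only singular point on the grid: (1, 3).
Classify: substitute x = 1 + u, y = 3 + v and expand: f = u**3 + u**2*v + u*v**2 - v**3 + v**2.
No constant or linear terms (consistent with a singular point). Quadratic part: v**2. Cubic part: u**3 + u**2*v + u*v**2 - v**3.
The quadratic part v**2 is a perfect square, so there is a single (double) tangent line v = 0, i.e. y = 3. Restricting the cubic part to that line (v = 0) leaves u**3 ≠ 0, so f is not divisible by v and the branch is v² ≈ -u**3 to lowest order — this is a cusp.
Classification: cusp.


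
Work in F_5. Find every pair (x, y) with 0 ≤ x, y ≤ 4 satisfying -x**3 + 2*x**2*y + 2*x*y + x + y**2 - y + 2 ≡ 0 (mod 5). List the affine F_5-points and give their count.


Affine F_5-points: {(1, 3), (1, 4)}; count = 2.

For each of the 25 pairs (x, y) ∈ F_5², evaluate f(x, y) mod 5. Record the zeros.
  x = 0: [0↦2, 1↦2, 2↦4, 3↦3, 4↦4]  zeros at y ∈ ∅
  x = 1: [0↦2, 1↦1, 2↦2, 3↦0, 4↦0]  zeros at y ∈ {3, 4}
  x = 2: [0↦1, 1↦3, 2↦2, 3↦3, 4↦1]  zeros at y ∈ ∅
  x = 3: [0↦3, 1↦2, 2↦3, 3↦1, 4↦1]  zeros at y ∈ ∅
  x = 4: [0↦2, 1↦2, 2↦4, 3↦3, 4↦4]  zeros at y ∈ ∅
Collecting zeros: affine points = {(1, 3), (1, 4)}.
Total count |C(F_5)_aff| = 2.


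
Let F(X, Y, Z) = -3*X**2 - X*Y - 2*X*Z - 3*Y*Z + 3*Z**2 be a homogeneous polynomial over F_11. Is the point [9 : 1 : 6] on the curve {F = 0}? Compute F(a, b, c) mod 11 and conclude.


F(9,1,6) ≡ 5 (mod 11); P is NOT on the curve.

Evaluate F(9, 1, 6) term-by-term (mod 11).
  -3*X**2 ↦ -3·81·1·1 = -243
  -X*Y ↦ -1·9·1·1 = -9
  -2*X*Z ↦ -2·9·1·6 = -108
  -3*Y*Z ↦ -3·1·1·6 = -18
  3*Z**2 ↦ 3·1·1·36 = 108
Sum: F(9, 1, 6) = (-243) + (-9) + (-108) + (-18) + (108) = -270.
Reducing mod 11: -270 ≡ 5 (mod 11).
Since F(a, b, c) ≡ 5 ≠ 0 (mod 11), P does NOT lie on the curve.


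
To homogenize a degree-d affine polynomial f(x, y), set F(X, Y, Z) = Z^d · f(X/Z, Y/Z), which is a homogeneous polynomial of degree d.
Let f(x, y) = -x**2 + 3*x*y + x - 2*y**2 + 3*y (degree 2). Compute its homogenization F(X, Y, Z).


F(X, Y, Z) = -X**2 + 3*X*Y + X*Z - 2*Y**2 + 3*Y*Z

deg(f) = 2.
Substitute x = X/Z, y = Y/Z into f, then multiply by Z^2.
  monomial -1·x^2·y^0 ↦ -1·X^2·Y^0·Z^0.
  monomial 3·x^1·y^1 ↦ 3·X^1·Y^1·Z^0.
  monomial 1·x^1·y^0 ↦ 1·X^1·Y^0·Z^1.
  monomial -2·x^0·y^2 ↦ -2·X^0·Y^2·Z^0.
  monomial 3·x^0·y^1 ↦ 3·X^0·Y^1·Z^1.
Collecting: F(X, Y, Z) = -X**2 + 3*X*Y + X*Z - 2*Y**2 + 3*Y*Z.


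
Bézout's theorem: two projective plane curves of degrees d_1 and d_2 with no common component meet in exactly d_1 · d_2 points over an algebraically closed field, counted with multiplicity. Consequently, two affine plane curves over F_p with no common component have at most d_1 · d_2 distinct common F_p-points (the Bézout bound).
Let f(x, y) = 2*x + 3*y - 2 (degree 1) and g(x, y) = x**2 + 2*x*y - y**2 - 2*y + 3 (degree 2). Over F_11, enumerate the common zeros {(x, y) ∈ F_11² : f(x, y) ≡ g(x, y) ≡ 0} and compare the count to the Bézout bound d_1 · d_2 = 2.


Common zeros: {(0, 8), (3, 6)}; count = 2; Bézout bound = 2.

deg(f) = 1, deg(g) = 2, so Bézout bound = 2.
Scan x ∈ F_11. For each x, list the y ∈ F_11 with f(x, y) ≡ 0 and those with g(x, y) ≡ 0 (mod 11); the common zeros in that column are the intersection.
  x = 0: f ≡ 0 at y ∈ {8}; g ≡ 0 at y ∈ {1, 8}; common: {8}.
  x = 1: f ≡ 0 at y ∈ {0}; g ≡ 0 at y ∈ {2, 9}; common: ∅.
  x = 2: f ≡ 0 at y ∈ {3}; g ≡ 0 at y ∈ ∅; common: ∅.
  x = 3: f ≡ 0 at y ∈ {6}; g ≡ 0 at y ∈ {6, 9}; common: {6}.
  x = 4: f ≡ 0 at y ∈ {9}; g ≡ 0 at y ∈ ∅; common: ∅.
  x = 5: f ≡ 0 at y ∈ {1}; g ≡ 0 at y ∈ {4}; common: ∅.
  x = 6: f ≡ 0 at y ∈ {4}; g ≡ 0 at y ∈ {2, 8}; common: ∅.
  x = 7: f ≡ 0 at y ∈ {7}; g ≡ 0 at y ∈ {6}; common: ∅.
  x = 8: f ≡ 0 at y ∈ {10}; g ≡ 0 at y ∈ ∅; common: ∅.
  x = 9: f ≡ 0 at y ∈ {2}; g ≡ 0 at y ∈ {1, 4}; common: ∅.
  x = 10: f ≡ 0 at y ∈ {5}; g ≡ 0 at y ∈ ∅; common: ∅.
Collecting: common zeros = {(0, 8), (3, 6)}, so the count is 2.
Comparison with the Bézout bound: 2 ≤ 2 = deg(f)·deg(g), as expected for curves with no common component (the bound is attained).


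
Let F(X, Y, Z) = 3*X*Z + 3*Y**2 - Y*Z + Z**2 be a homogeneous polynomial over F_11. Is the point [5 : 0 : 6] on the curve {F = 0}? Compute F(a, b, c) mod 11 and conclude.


F(5,0,6) ≡ 5 (mod 11); P is NOT on the curve.

Evaluate F(5, 0, 6) term-by-term (mod 11).
  3*X*Z ↦ 3·5·1·6 = 90
  3*Y**2 ↦ 3·1·0·1 = 0
  -Y*Z ↦ -1·1·0·6 = 0
  Z**2 ↦ 1·1·1·36 = 36
Sum: F(5, 0, 6) = (90) + (0) + (0) + (36) = 126.
Reducing mod 11: 126 ≡ 5 (mod 11).
Since F(a, b, c) ≡ 5 ≠ 0 (mod 11), P does NOT lie on the curve.


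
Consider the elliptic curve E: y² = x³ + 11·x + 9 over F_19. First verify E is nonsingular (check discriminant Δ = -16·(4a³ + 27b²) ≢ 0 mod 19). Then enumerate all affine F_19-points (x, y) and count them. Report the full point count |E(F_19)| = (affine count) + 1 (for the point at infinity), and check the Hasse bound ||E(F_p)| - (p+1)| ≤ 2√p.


Affine points = {(0, 3), (0, 16), (2, 1), (2, 18), (6, 5), (6, 14), (7, 7), (7, 12), (8, 1), (8, 18), (9, 1), (9, 18), (10, 6), (10, 13), (11, 6), (11, 13), (12, 8), (12, 11), (14, 0), (16, 5), (16, 14), (17, 6), (17, 13), (18, 4), (18, 15)}; affine count = 25; |E(F_19)| = 26.

Discriminant check: Δ ∝ 4a³ + 27b² = 4·11³ + 27·9² = 4·1331 + 27·81 ≡ 6 (mod 19). Nonzero ⇒ E is nonsingular.
For each x ∈ F_19, compute rhs = x³ + 11·x + 9 mod 19, then count y ∈ F_19 with y² ≡ rhs.
  x = 0: rhs = 9, matching y values: 3, 16 (2 points).
  x = 1: rhs = 2, matching y values: none (0 points).
  x = 2: rhs = 1, matching y values: 1, 18 (2 points).
  x = 3: rhs = 12, matching y values: none (0 points).
  x = 4: rhs = 3, matching y values: none (0 points).
  x = 5: rhs = 18, matching y values: none (0 points).
  x = 6: rhs = 6, matching y values: 5, 14 (2 points).
  x = 7: rhs = 11, matching y values: 7, 12 (2 points).
  x = 8: rhs = 1, matching y values: 1, 18 (2 points).
  x = 9: rhs = 1, matching y values: 1, 18 (2 points).
  x = 10: rhs = 17, matching y values: 6, 13 (2 points).
  x = 11: rhs = 17, matching y values: 6, 13 (2 points).
  x = 12: rhs = 7, matching y values: 8, 11 (2 points).
  x = 13: rhs = 12, matching y values: none (0 points).
  x = 14: rhs = 0, matching y values: 0 (1 points).
  x = 15: rhs = 15, matching y values: none (0 points).
  x = 16: rhs = 6, matching y values: 5, 14 (2 points).
  x = 17: rhs = 17, matching y values: 6, 13 (2 points).
  x = 18: rhs = 16, matching y values: 4, 15 (2 points).
Total affine count: 25.
Full point count |E(F_19)| = 25 + 1 = 26.
Hasse bound: |26 − (19+1)| = |6| = 6 ≤ 2√19 ≈ 8.7178 ✓.


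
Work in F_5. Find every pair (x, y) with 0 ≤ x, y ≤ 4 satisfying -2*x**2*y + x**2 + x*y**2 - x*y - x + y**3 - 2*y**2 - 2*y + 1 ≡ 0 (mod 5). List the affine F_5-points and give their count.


Affine F_5-points: {(0, 4), (1, 2), (3, 4)}; count = 3.

For each of the 25 pairs (x, y) ∈ F_5², evaluate f(x, y) mod 5. Record the zeros.
  x = 0: [0↦1, 1↦3, 2↦2, 3↦4, 4↦0]  zeros at y ∈ {4}
  x = 1: [0↦1, 1↦1, 2↦0, 3↦4, 4↦4]  zeros at y ∈ {2}
  x = 2: [0↦3, 1↦2, 2↦2, 3↦4, 4↦4]  zeros at y ∈ ∅
  x = 3: [0↦2, 1↦1, 2↦3, 3↦4, 4↦0]  zeros at y ∈ {4}
  x = 4: [0↦3, 1↦3, 2↦3, 3↦4, 4↦2]  zeros at y ∈ ∅
Collecting zeros: affine points = {(0, 4), (1, 2), (3, 4)}.
Total count |C(F_5)_aff| = 3.


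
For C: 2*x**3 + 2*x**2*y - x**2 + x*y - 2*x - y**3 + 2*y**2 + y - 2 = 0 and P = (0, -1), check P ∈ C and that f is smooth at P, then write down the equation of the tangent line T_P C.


Tangent line at P: -3*x - 6*y - 6 = 0.

Step 1: f(0, -1) = 0, so P lies on C.
Step 2: partial derivatives
  f_x(x, y) = 6*x**2 + 4*x*y - 2*x + y - 2, f_y(x, y) = 2*x**2 + x - 3*y**2 + 4*y + 1.
  f_x(P) = -3, f_y(P) = -6 (gradient nonzero, so P is smooth).
Step 3: tangent line at P: -3·(x − 0) + -6·(y − -1) = 0.
Expanding: -3*x - 6*y - 6 = 0.


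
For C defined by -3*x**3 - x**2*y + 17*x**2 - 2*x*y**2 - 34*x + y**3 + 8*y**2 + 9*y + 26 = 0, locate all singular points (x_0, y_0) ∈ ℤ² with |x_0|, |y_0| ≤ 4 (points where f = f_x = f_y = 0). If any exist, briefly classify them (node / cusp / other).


Singular points: {(2, -1)}; classification: cusp.

Compute partial derivatives:
  f_x = -9*x**2 - 2*x*y + 34*x - 2*y**2 - 34.
  f_y = -x**2 - 4*x*y + 3*y**2 + 16*y + 9.
Scan x_0 ∈ {−4, ..., 4}. For each x_0, f_y(x_0, y) is a polynomial in y; find its integer roots y ∈ {−4, ..., 4}, then test f_x and f at those candidates.
  x = -4: f_y(-4, y) = 3*y**2 + 32*y - 7; no integer root y with |y| ≤ 4.
  x = -3: f_y(-3, y) = 3*y**2 + 28*y; vanishes at y ∈ {0}. (-3, 0): f_x = -217 ≠ 0.
  x = -2: f_y(-2, y) = 3*y**2 + 24*y + 5; no integer root y with |y| ≤ 4.
  x = -1: f_y(-1, y) = 3*y**2 + 20*y + 8; no integer root y with |y| ≤ 4.
  x = 0: f_y(0, y) = 3*y**2 + 16*y + 9; no integer root y with |y| ≤ 4.
  x = 1: f_y(1, y) = 3*y**2 + 12*y + 8; no integer root y with |y| ≤ 4.
  x = 2: f_y(2, y) = 3*y**2 + 8*y + 5; vanishes at y ∈ {-1}. (2, -1): f_x = 0, f = 0 — SINGULAR.
  x = 3: f_y(3, y) = 3*y**2 + 4*y; vanishes at y ∈ {0}. (3, 0): f_x = -13 ≠ 0.
  x = 4: f_y(4, y) = 3*y**2 - 7; no integer root y with |y| ≤ 4.
Only singular point on the grid: (2, -1).
Classify: substitute x = 2 + u, y = -1 + v and expand: f = -3*u**3 - u**2*v - 2*u*v**2 + v**3 + v**2.
No constant or linear terms (consistent with a singular point). Quadratic part: v**2. Cubic part: -3*u**3 - u**2*v - 2*u*v**2 + v**3.
The quadratic part v**2 is a perfect square, so there is a single (double) tangent line v = 0, i.e. y = -1. Restricting the cubic part to that line (v = 0) leaves -3*u**3 ≠ 0, so f is not divisible by v and the branch is v² ≈ 3*u**3 to lowest order — this is a cusp.
Classification: cusp.


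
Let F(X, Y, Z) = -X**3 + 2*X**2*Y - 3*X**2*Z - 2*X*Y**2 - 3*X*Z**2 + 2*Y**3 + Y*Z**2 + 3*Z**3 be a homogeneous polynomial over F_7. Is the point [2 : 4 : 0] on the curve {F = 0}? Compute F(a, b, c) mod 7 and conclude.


F(2,4,0) ≡ 4 (mod 7); P is NOT on the curve.

Evaluate F(2, 4, 0) term-by-term (mod 7).
  -X**3 ↦ -1·8·1·1 = -8
  2*X**2*Y ↦ 2·4·4·1 = 32
  -3*X**2*Z ↦ -3·4·1·0 = 0
  -2*X*Y**2 ↦ -2·2·16·1 = -64
  -3*X*Z**2 ↦ -3·2·1·0 = 0
  2*Y**3 ↦ 2·1·64·1 = 128
  Y*Z**2 ↦ 1·1·4·0 = 0
  3*Z**3 ↦ 3·1·1·0 = 0
Sum: F(2, 4, 0) = (-8) + (32) + (0) + (-64) + (0) + (128) + (0) + (0) = 88.
Reducing mod 7: 88 ≡ 4 (mod 7).
Since F(a, b, c) ≡ 4 ≠ 0 (mod 7), P does NOT lie on the curve.


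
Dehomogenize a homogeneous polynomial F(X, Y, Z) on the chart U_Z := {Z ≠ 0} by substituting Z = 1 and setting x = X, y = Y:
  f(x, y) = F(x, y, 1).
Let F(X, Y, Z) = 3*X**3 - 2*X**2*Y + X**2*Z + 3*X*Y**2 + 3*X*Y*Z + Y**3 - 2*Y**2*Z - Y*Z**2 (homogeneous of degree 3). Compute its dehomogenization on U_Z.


f(x, y) = 3*x**3 - 2*x**2*y + x**2 + 3*x*y**2 + 3*x*y + y**3 - 2*y**2 - y

On U_Z we set Z = 1. Each monomial c·X^i·Y^j·Z^k in F becomes c·x^i·y^j·1^k = c·x^i·y^j.
Substituting Z = 1: F(X, Y, 1) = 3*x**3 - 2*x**2*y + x**2 + 3*x*y**2 + 3*x*y + y**3 - 2*y**2 - y.
Note: deg(f) ≤ deg(F) = 3; strict inequality happens when F is divisible by Z (lost terms).


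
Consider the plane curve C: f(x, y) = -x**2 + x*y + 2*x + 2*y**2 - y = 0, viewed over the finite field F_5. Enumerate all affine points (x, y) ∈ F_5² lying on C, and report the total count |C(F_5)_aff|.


Affine F_5-points: {(0, 0), (0, 3), (2, 0), (2, 2)}; count = 4.

For each of the 25 pairs (x, y) ∈ F_5², evaluate f(x, y) mod 5. Record the zeros.
  x = 0: [0↦0, 1↦1, 2↦1, 3↦0, 4↦3]  zeros at y ∈ {0, 3}
  x = 1: [0↦1, 1↦3, 2↦4, 3↦4, 4↦3]  zeros at y ∈ ∅
  x = 2: [0↦0, 1↦3, 2↦0, 3↦1, 4↦1]  zeros at y ∈ {0, 2}
  x = 3: [0↦2, 1↦1, 2↦4, 3↦1, 4↦2]  zeros at y ∈ ∅
  x = 4: [0↦2, 1↦2, 2↦1, 3↦4, 4↦1]  zeros at y ∈ ∅
Collecting zeros: affine points = {(0, 0), (0, 3), (2, 0), (2, 2)}.
Total count |C(F_5)_aff| = 4.


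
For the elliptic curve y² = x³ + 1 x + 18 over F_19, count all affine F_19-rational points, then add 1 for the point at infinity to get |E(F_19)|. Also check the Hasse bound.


Affine points = {(1, 1), (1, 18), (2, 3), (2, 16), (7, 8), (7, 11), (8, 5), (8, 14), (11, 7), (11, 12), (13, 9), (13, 10), (15, 8), (15, 11), (16, 8), (16, 11), (18, 4), (18, 15)}; affine count = 18; |E(F_19)| = 19.

Discriminant check: Δ ∝ 4a³ + 27b² = 4·1³ + 27·18² = 4·1 + 27·324 ≡ 12 (mod 19). Nonzero ⇒ E is nonsingular.
For each x ∈ F_19, compute rhs = x³ + 1·x + 18 mod 19, then count y ∈ F_19 with y² ≡ rhs.
  x = 0: rhs = 18, matching y values: none (0 points).
  x = 1: rhs = 1, matching y values: 1, 18 (2 points).
  x = 2: rhs = 9, matching y values: 3, 16 (2 points).
  x = 3: rhs = 10, matching y values: none (0 points).
  x = 4: rhs = 10, matching y values: none (0 points).
  x = 5: rhs = 15, matching y values: none (0 points).
  x = 6: rhs = 12, matching y values: none (0 points).
  x = 7: rhs = 7, matching y values: 8, 11 (2 points).
  x = 8: rhs = 6, matching y values: 5, 14 (2 points).
  x = 9: rhs = 15, matching y values: none (0 points).
  x = 10: rhs = 2, matching y values: none (0 points).
  x = 11: rhs = 11, matching y values: 7, 12 (2 points).
  x = 12: rhs = 10, matching y values: none (0 points).
  x = 13: rhs = 5, matching y values: 9, 10 (2 points).
  x = 14: rhs = 2, matching y values: none (0 points).
  x = 15: rhs = 7, matching y values: 8, 11 (2 points).
  x = 16: rhs = 7, matching y values: 8, 11 (2 points).
  x = 17: rhs = 8, matching y values: none (0 points).
  x = 18: rhs = 16, matching y values: 4, 15 (2 points).
Total affine count: 18.
Full point count |E(F_19)| = 18 + 1 = 19.
Hasse bound: |19 − (19+1)| = |-1| = 1 ≤ 2√19 ≈ 8.7178 ✓.


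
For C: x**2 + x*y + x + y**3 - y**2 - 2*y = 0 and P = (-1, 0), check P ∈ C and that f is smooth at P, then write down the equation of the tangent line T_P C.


Tangent line at P: -x - 3*y - 1 = 0.

Step 1: f(-1, 0) = 0, so P lies on C.
Step 2: partial derivatives
  f_x(x, y) = 2*x + y + 1, f_y(x, y) = x + 3*y**2 - 2*y - 2.
  f_x(P) = -1, f_y(P) = -3 (gradient nonzero, so P is smooth).
Step 3: tangent line at P: -1·(x − -1) + -3·(y − 0) = 0.
Expanding: -x - 3*y - 1 = 0.


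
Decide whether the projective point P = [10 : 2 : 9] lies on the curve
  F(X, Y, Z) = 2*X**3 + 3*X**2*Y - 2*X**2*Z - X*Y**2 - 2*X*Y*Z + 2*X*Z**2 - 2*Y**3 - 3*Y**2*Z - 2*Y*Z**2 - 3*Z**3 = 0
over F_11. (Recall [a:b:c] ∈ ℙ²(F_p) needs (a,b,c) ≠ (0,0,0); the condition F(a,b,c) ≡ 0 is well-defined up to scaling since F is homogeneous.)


F(10,2,9) ≡ 1 (mod 11); P is NOT on the curve.

Evaluate F(10, 2, 9) term-by-term (mod 11).
  2*X**3 ↦ 2·1000·1·1 = 2000
  3*X**2*Y ↦ 3·100·2·1 = 600
  -2*X**2*Z ↦ -2·100·1·9 = -1800
  -X*Y**2 ↦ -1·10·4·1 = -40
  -2*X*Y*Z ↦ -2·10·2·9 = -360
  2*X*Z**2 ↦ 2·10·1·81 = 1620
  -2*Y**3 ↦ -2·1·8·1 = -16
  -3*Y**2*Z ↦ -3·1·4·9 = -108
  -2*Y*Z**2 ↦ -2·1·2·81 = -324
  -3*Z**3 ↦ -3·1·1·729 = -2187
Sum: F(10, 2, 9) = (2000) + (600) + (-1800) + (-40) + (-360) + (1620) + (-16) + (-108) + (-324) + (-2187) = -615.
Reducing mod 11: -615 ≡ 1 (mod 11).
Since F(a, b, c) ≡ 1 ≠ 0 (mod 11), P does NOT lie on the curve.


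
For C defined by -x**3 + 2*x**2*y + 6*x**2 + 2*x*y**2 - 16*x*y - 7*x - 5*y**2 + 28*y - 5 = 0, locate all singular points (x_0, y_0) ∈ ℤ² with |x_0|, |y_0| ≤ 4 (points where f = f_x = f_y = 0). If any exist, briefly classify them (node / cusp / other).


Singular points: {(3, 1)}; classification: node.

Compute partial derivatives:
  f_x = -3*x**2 + 4*x*y + 12*x + 2*y**2 - 16*y - 7.
  f_y = 2*x**2 + 4*x*y - 16*x - 10*y + 28.
Scan x_0 ∈ {−4, ..., 4}. For each x_0, f_y(x_0, y) is a polynomial in y; find its integer roots y ∈ {−4, ..., 4}, then test f_x and f at those candidates.
  x = -4: f_y(-4, y) = 124 - 26*y; no integer root y with |y| ≤ 4.
  x = -3: f_y(-3, y) = 94 - 22*y; no integer root y with |y| ≤ 4.
  x = -2: f_y(-2, y) = 68 - 18*y; no integer root y with |y| ≤ 4.
  x = -1: f_y(-1, y) = 46 - 14*y; no integer root y with |y| ≤ 4.
  x = 0: f_y(0, y) = 28 - 10*y; no integer root y with |y| ≤ 4.
  x = 1: f_y(1, y) = 14 - 6*y; no integer root y with |y| ≤ 4.
  x = 2: f_y(2, y) = 4 - 2*y; vanishes at y ∈ {2}. (2, 2): f_x = -3 ≠ 0.
  x = 3: f_y(3, y) = 2*y - 2; vanishes at y ∈ {1}. (3, 1): f_x = 0, f = 0 — SINGULAR.
  x = 4: f_y(4, y) = 6*y - 4; no integer root y with |y| ≤ 4.
Only singular point on the grid: (3, 1).
Classify: substitute x = 3 + u, y = 1 + v and expand: f = -u**3 + 2*u**2*v - u**2 + 2*u*v**2 + v**2.
No constant or linear terms (consistent with a singular point). Quadratic part: -u**2 + v**2. Cubic part: -u**3 + 2*u**2*v + 2*u*v**2.
The quadratic part v**2 - u**2 = (v − u)(v + u) splits into two distinct linear factors, so there are two distinct tangent lines y − 1 = ±(x − 3) — this is a node (ordinary double point).
Classification: node.


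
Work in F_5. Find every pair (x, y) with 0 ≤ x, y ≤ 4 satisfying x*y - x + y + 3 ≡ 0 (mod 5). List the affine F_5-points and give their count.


Affine F_5-points: {(0, 2), (1, 4), (2, 3), (3, 0)}; count = 4.

For each of the 25 pairs (x, y) ∈ F_5², evaluate f(x, y) mod 5. Record the zeros.
  x = 0: [0↦3, 1↦4, 2↦0, 3↦1, 4↦2]  zeros at y ∈ {2}
  x = 1: [0↦2, 1↦4, 2↦1, 3↦3, 4↦0]  zeros at y ∈ {4}
  x = 2: [0↦1, 1↦4, 2↦2, 3↦0, 4↦3]  zeros at y ∈ {3}
  x = 3: [0↦0, 1↦4, 2↦3, 3↦2, 4↦1]  zeros at y ∈ {0}
  x = 4: [0↦4, 1↦4, 2↦4, 3↦4, 4↦4]  zeros at y ∈ ∅
Collecting zeros: affine points = {(0, 2), (1, 4), (2, 3), (3, 0)}.
Total count |C(F_5)_aff| = 4.


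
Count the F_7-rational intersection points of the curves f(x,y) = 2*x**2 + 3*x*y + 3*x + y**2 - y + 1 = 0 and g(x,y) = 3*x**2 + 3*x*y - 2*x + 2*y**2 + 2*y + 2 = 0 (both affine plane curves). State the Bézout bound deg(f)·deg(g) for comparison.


Common zeros: {(1, 2), (3, 6), (6, 0), (6, 4)}; count = 4; Bézout bound = 4.

deg(f) = 2, deg(g) = 2, so Bézout bound = 4.
Scan x ∈ F_7. For each x, list the y ∈ F_7 with f(x, y) ≡ 0 and those with g(x, y) ≡ 0 (mod 7); the common zeros in that column are the intersection.
  x = 0: f ≡ 0 at y ∈ {3, 5}; g ≡ 0 at y ∈ {2, 4}; common: ∅.
  x = 1: f ≡ 0 at y ∈ {2, 3}; g ≡ 0 at y ∈ {2, 6}; common: {2}.
  x = 2: f ≡ 0 at y ∈ {1}; g ≡ 0 at y ∈ ∅; common: ∅.
  x = 3: f ≡ 0 at y ∈ {0, 6}; g ≡ 0 at y ∈ {6}; common: {6}.
  x = 4: f ≡ 0 at y ∈ {4, 6}; g ≡ 0 at y ∈ {0}; common: ∅.
  x = 5: f ≡ 0 at y ∈ {2, 5}; g ≡ 0 at y ∈ ∅; common: ∅.
  x = 6: f ≡ 0 at y ∈ {0, 4}; g ≡ 0 at y ∈ {0, 4}; common: {0, 4}.
Collecting: common zeros = {(1, 2), (3, 6), (6, 0), (6, 4)}, so the count is 4.
Comparison with the Bézout bound: 4 ≤ 4 = deg(f)·deg(g), as expected for curves with no common component (the bound is attained).


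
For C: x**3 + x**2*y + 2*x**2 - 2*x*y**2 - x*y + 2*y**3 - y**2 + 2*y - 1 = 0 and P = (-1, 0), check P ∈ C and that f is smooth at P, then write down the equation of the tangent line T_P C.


Tangent line at P: -x + 4*y - 1 = 0.

Step 1: f(-1, 0) = 0, so P lies on C.
Step 2: partial derivatives
  f_x(x, y) = 3*x**2 + 2*x*y + 4*x - 2*y**2 - y, f_y(x, y) = x**2 - 4*x*y - x + 6*y**2 - 2*y + 2.
  f_x(P) = -1, f_y(P) = 4 (gradient nonzero, so P is smooth).
Step 3: tangent line at P: -1·(x − -1) + 4·(y − 0) = 0.
Expanding: -x + 4*y - 1 = 0.


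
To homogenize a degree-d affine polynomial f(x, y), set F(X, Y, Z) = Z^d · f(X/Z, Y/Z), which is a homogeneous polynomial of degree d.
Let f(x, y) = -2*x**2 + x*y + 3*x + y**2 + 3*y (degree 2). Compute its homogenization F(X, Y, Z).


F(X, Y, Z) = -2*X**2 + X*Y + 3*X*Z + Y**2 + 3*Y*Z

deg(f) = 2.
Substitute x = X/Z, y = Y/Z into f, then multiply by Z^2.
  monomial -2·x^2·y^0 ↦ -2·X^2·Y^0·Z^0.
  monomial 1·x^1·y^1 ↦ 1·X^1·Y^1·Z^0.
  monomial 3·x^1·y^0 ↦ 3·X^1·Y^0·Z^1.
  monomial 1·x^0·y^2 ↦ 1·X^0·Y^2·Z^0.
  monomial 3·x^0·y^1 ↦ 3·X^0·Y^1·Z^1.
Collecting: F(X, Y, Z) = -2*X**2 + X*Y + 3*X*Z + Y**2 + 3*Y*Z.


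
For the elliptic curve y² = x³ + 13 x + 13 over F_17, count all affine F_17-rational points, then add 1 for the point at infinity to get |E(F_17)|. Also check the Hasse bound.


Affine points = {(0, 8), (0, 9), (2, 8), (2, 9), (5, 4), (5, 13), (6, 1), (6, 16), (8, 0), (9, 3), (9, 14), (10, 2), (10, 15), (11, 5), (11, 12), (13, 4), (13, 13), (14, 7), (14, 10), (15, 8), (15, 9), (16, 4), (16, 13)}; affine count = 23; |E(F_17)| = 24.

Discriminant check: Δ ∝ 4a³ + 27b² = 4·13³ + 27·13² = 4·2197 + 27·169 ≡ 6 (mod 17). Nonzero ⇒ E is nonsingular.
For each x ∈ F_17, compute rhs = x³ + 13·x + 13 mod 17, then count y ∈ F_17 with y² ≡ rhs.
  x = 0: rhs = 13, matching y values: 8, 9 (2 points).
  x = 1: rhs = 10, matching y values: none (0 points).
  x = 2: rhs = 13, matching y values: 8, 9 (2 points).
  x = 3: rhs = 11, matching y values: none (0 points).
  x = 4: rhs = 10, matching y values: none (0 points).
  x = 5: rhs = 16, matching y values: 4, 13 (2 points).
  x = 6: rhs = 1, matching y values: 1, 16 (2 points).
  x = 7: rhs = 5, matching y values: none (0 points).
  x = 8: rhs = 0, matching y values: 0 (1 points).
  x = 9: rhs = 9, matching y values: 3, 14 (2 points).
  x = 10: rhs = 4, matching y values: 2, 15 (2 points).
  x = 11: rhs = 8, matching y values: 5, 12 (2 points).
  x = 12: rhs = 10, matching y values: none (0 points).
  x = 13: rhs = 16, matching y values: 4, 13 (2 points).
  x = 14: rhs = 15, matching y values: 7, 10 (2 points).
  x = 15: rhs = 13, matching y values: 8, 9 (2 points).
  x = 16: rhs = 16, matching y values: 4, 13 (2 points).
Total affine count: 23.
Full point count |E(F_17)| = 23 + 1 = 24.
Hasse bound: |24 − (17+1)| = |6| = 6 ≤ 2√17 ≈ 8.2462 ✓.


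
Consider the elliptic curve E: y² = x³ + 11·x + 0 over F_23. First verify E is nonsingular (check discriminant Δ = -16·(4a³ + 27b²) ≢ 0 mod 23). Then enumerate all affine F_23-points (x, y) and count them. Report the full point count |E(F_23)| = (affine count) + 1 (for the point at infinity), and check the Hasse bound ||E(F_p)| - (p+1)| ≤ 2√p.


Affine points = {(0, 0), (1, 9), (1, 14), (4, 4), (4, 19), (6, 11), (6, 12), (7, 11), (7, 12), (8, 5), (8, 18), (9, 0), (10, 11), (10, 12), (11, 7), (11, 16), (14, 0), (18, 2), (18, 21), (20, 3), (20, 20), (21, 4), (21, 19)}; affine count = 23; |E(F_23)| = 24.

Discriminant check: Δ ∝ 4a³ + 27b² = 4·11³ + 27·0² = 4·1331 + 27·0 ≡ 11 (mod 23). Nonzero ⇒ E is nonsingular.
For each x ∈ F_23, compute rhs = x³ + 11·x + 0 mod 23, then count y ∈ F_23 with y² ≡ rhs.
  x = 0: rhs = 0, matching y values: 0 (1 points).
  x = 1: rhs = 12, matching y values: 9, 14 (2 points).
  x = 2: rhs = 7, matching y values: none (0 points).
  x = 3: rhs = 14, matching y values: none (0 points).
  x = 4: rhs = 16, matching y values: 4, 19 (2 points).
  x = 5: rhs = 19, matching y values: none (0 points).
  x = 6: rhs = 6, matching y values: 11, 12 (2 points).
  x = 7: rhs = 6, matching y values: 11, 12 (2 points).
  x = 8: rhs = 2, matching y values: 5, 18 (2 points).
  x = 9: rhs = 0, matching y values: 0 (1 points).
  x = 10: rhs = 6, matching y values: 11, 12 (2 points).
  x = 11: rhs = 3, matching y values: 7, 16 (2 points).
  x = 12: rhs = 20, matching y values: none (0 points).
  x = 13: rhs = 17, matching y values: none (0 points).
  x = 14: rhs = 0, matching y values: 0 (1 points).
  x = 15: rhs = 21, matching y values: none (0 points).
  x = 16: rhs = 17, matching y values: none (0 points).
  x = 17: rhs = 17, matching y values: none (0 points).
  x = 18: rhs = 4, matching y values: 2, 21 (2 points).
  x = 19: rhs = 7, matching y values: none (0 points).
  x = 20: rhs = 9, matching y values: 3, 20 (2 points).
  x = 21: rhs = 16, matching y values: 4, 19 (2 points).
  x = 22: rhs = 11, matching y values: none (0 points).
Total affine count: 23.
Full point count |E(F_23)| = 23 + 1 = 24.
Hasse bound: |24 − (23+1)| = |0| = 0 ≤ 2√23 ≈ 9.5917 ✓.


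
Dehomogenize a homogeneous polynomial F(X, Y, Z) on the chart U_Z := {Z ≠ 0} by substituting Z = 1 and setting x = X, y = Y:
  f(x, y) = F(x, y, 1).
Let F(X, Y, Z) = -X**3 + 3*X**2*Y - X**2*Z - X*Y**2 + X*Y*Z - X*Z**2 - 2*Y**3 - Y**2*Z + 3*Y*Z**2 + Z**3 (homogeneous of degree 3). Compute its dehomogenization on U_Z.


f(x, y) = -x**3 + 3*x**2*y - x**2 - x*y**2 + x*y - x - 2*y**3 - y**2 + 3*y + 1

On U_Z we set Z = 1. Each monomial c·X^i·Y^j·Z^k in F becomes c·x^i·y^j·1^k = c·x^i·y^j.
Substituting Z = 1: F(X, Y, 1) = -x**3 + 3*x**2*y - x**2 - x*y**2 + x*y - x - 2*y**3 - y**2 + 3*y + 1.
Note: deg(f) ≤ deg(F) = 3; strict inequality happens when F is divisible by Z (lost terms).


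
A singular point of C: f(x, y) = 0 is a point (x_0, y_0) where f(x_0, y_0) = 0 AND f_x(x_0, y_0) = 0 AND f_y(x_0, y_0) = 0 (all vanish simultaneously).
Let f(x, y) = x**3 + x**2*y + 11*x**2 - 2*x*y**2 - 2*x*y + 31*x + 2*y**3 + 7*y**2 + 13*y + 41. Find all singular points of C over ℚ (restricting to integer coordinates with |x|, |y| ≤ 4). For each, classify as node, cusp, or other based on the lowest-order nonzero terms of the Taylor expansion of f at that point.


Singular points: {(-3, -2)}; classification: cusp.

Compute partial derivatives:
  f_x = 3*x**2 + 2*x*y + 22*x - 2*y**2 - 2*y + 31.
  f_y = x**2 - 4*x*y - 2*x + 6*y**2 + 14*y + 13.
Scan x_0 ∈ {−4, ..., 4}. For each x_0, f_y(x_0, y) is a polynomial in y; find its integer roots y ∈ {−4, ..., 4}, then test f_x and f at those candidates.
  x = -4: f_y(-4, y) = 6*y**2 + 30*y + 37; no integer root y with |y| ≤ 4.
  x = -3: f_y(-3, y) = 6*y**2 + 26*y + 28; vanishes at y ∈ {-2}. (-3, -2): f_x = 0, f = 0 — SINGULAR.
  x = -2: f_y(-2, y) = 6*y**2 + 22*y + 21; no integer root y with |y| ≤ 4.
  x = -1: f_y(-1, y) = 6*y**2 + 18*y + 16; no integer root y with |y| ≤ 4.
  x = 0: f_y(0, y) = 6*y**2 + 14*y + 13; no integer root y with |y| ≤ 4.
  x = 1: f_y(1, y) = 6*y**2 + 10*y + 12; no integer root y with |y| ≤ 4.
  x = 2: f_y(2, y) = 6*y**2 + 6*y + 13; no integer root y with |y| ≤ 4.
  x = 3: f_y(3, y) = 6*y**2 + 2*y + 16; no integer root y with |y| ≤ 4.
  x = 4: f_y(4, y) = 6*y**2 - 2*y + 21; no integer root y with |y| ≤ 4.
Only singular point on the grid: (-3, -2).
Classify: substitute x = -3 + u, y = -2 + v and expand: f = u**3 + u**2*v - 2*u*v**2 + 2*v**3 + v**2.
No constant or linear terms (consistent with a singular point). Quadratic part: v**2. Cubic part: u**3 + u**2*v - 2*u*v**2 + 2*v**3.
The quadratic part v**2 is a perfect square, so there is a single (double) tangent line v = 0, i.e. y = -2. Restricting the cubic part to that line (v = 0) leaves u**3 ≠ 0, so f is not divisible by v and the branch is v² ≈ -u**3 to lowest order — this is a cusp.
Classification: cusp.


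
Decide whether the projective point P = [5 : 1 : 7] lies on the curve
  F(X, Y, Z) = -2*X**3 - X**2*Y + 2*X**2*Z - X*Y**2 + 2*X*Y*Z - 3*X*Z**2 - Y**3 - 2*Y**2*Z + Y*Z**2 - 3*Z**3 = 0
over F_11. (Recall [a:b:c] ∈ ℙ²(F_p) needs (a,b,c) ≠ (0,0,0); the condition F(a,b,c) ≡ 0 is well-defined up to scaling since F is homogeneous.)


F(5,1,7) ≡ 5 (mod 11); P is NOT on the curve.

Evaluate F(5, 1, 7) term-by-term (mod 11).
  -2*X**3 ↦ -2·125·1·1 = -250
  -X**2*Y ↦ -1·25·1·1 = -25
  2*X**2*Z ↦ 2·25·1·7 = 350
  -X*Y**2 ↦ -1·5·1·1 = -5
  2*X*Y*Z ↦ 2·5·1·7 = 70
  -3*X*Z**2 ↦ -3·5·1·49 = -735
  -Y**3 ↦ -1·1·1·1 = -1
  -2*Y**2*Z ↦ -2·1·1·7 = -14
  Y*Z**2 ↦ 1·1·1·49 = 49
  -3*Z**3 ↦ -3·1·1·343 = -1029
Sum: F(5, 1, 7) = (-250) + (-25) + (350) + (-5) + (70) + (-735) + (-1) + (-14) + (49) + (-1029) = -1590.
Reducing mod 11: -1590 ≡ 5 (mod 11).
Since F(a, b, c) ≡ 5 ≠ 0 (mod 11), P does NOT lie on the curve.
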